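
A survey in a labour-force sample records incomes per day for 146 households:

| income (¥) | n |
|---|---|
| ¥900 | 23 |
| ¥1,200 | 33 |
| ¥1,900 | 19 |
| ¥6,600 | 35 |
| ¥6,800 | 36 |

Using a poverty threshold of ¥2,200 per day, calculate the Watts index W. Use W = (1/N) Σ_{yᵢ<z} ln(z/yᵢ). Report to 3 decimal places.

Below z: 23×¥900, 33×¥1,200, 19×¥1,900 (q = 75 of N = 146).
Log shortfalls: ln(2200/900) = 0.8938 (×23); ln(2200/1200) = 0.6061 (×33); ln(2200/1900) = 0.1466 (×19).
W = 43.345759 / 146 = 0.297.

0.297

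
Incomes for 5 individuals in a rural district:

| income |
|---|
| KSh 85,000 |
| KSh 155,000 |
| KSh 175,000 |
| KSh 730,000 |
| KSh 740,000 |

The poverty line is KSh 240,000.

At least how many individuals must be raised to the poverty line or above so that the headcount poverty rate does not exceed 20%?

Currently q = 3 of N = 5 are below the line (H = 0.600).
A headcount ratio of at most 20% allows at most ⌊0.20 × 5⌋ = 1 poor individuals.
So at least 3 − 1 = 2 must be lifted.

2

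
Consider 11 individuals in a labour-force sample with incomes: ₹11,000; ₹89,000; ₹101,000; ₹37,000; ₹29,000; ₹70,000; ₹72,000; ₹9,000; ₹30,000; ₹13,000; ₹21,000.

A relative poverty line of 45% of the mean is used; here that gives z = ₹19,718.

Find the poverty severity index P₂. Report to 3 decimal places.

0.055

Poor units: ₹9,000, ₹11,000, ₹13,000 (q = 3 of N = 11).
Gap ratios (z−y)/z: (19718−9000)/19718 = 0.5436; (19718−11000)/19718 = 0.4421; (19718−13000)/19718 = 0.3407.
Squared: 0.2955; 0.1955; 0.1161.
Sum = 0.607024; P₂ = 0.607024 / 11 = 0.055.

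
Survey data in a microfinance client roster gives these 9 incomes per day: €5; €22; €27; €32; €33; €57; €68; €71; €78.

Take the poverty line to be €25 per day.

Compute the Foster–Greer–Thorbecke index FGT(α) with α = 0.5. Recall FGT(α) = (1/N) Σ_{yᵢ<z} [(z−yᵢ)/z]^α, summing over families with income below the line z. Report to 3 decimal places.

0.138

Poor units: €5, €22 (q = 2 of N = 9).
Normalized shortfalls: (25−5)/25 = 0.8000; (25−22)/25 = 0.1200.
Raised to α = 0.5: 0.89443; 0.34641.
Sum = 1.240837; FGT(0.5) = 1.240837 / 9 = 0.138.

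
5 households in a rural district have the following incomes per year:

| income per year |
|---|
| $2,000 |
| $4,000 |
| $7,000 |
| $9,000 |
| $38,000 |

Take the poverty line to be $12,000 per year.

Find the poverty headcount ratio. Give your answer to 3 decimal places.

4 of the 5 households have income below $12,000.
H = 4/5 = 0.800.

0.800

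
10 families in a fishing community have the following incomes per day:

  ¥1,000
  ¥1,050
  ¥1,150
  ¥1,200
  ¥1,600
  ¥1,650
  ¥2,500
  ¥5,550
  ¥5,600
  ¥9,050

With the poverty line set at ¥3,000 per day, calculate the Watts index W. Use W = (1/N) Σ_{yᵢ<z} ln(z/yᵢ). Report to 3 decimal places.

0.543

Below the line: ¥1,000, ¥1,050, ¥1,150, ¥1,200, ¥1,600, ¥1,650, ¥2,500 (q = 7 of N = 10).
Log gaps: ln(3000/1000) = 1.0986; ln(3000/1050) = 1.0498; ln(3000/1150) = 0.9589; ln(3000/1200) = 0.9163; ln(3000/1600) = 0.6286; ln(3000/1650) = 0.5978; ln(3000/2500) = 0.1823.
W = 5.432343 / 10 = 0.543.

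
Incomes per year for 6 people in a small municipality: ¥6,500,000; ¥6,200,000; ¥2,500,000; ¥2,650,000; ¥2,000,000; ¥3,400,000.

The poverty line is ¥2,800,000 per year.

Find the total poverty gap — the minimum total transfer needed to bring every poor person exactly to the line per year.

Below the line: ¥2,000,000, ¥2,500,000, ¥2,650,000 (q = 3 of N = 6).
Individual gaps: 2800000−2000000 = 800000; 2800000−2500000 = 300000; 2800000−2650000 = 150000.
Aggregate gap = ¥1,250,000.

¥1,250,000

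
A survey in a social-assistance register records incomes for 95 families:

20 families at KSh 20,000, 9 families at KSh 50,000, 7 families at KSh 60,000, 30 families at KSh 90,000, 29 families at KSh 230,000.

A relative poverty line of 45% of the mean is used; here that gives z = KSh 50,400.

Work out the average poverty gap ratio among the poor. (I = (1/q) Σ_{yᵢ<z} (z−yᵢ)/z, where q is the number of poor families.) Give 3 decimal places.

0.418

Poor units: 20×KSh 20,000, 9×KSh 50,000 (q = 29 of N = 95).
Shortfall ratios (z−y)/z: 0.6032 (×20), 0.0079 (×9); sum = 12.134921.
I averages over the q = 29 poor units only: 12.134921 / 29 = 0.418.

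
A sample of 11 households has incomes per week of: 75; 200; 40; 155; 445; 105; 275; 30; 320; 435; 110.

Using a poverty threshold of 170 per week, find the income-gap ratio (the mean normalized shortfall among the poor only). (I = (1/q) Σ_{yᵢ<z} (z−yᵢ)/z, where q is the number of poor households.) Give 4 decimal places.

Below the line: 30, 40, 75, 105, 110, 155 (q = 6 of N = 11).
Relative gaps: 0.8235, 0.7647, 0.5588, 0.3824, 0.3529, 0.0882; sum = 2.970588.
I averages over the q = 6 poor units only: 2.970588 / 6 = 0.4951.

0.4951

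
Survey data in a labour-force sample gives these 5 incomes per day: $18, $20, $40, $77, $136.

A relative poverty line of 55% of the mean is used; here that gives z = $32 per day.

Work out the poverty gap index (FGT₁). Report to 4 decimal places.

Poor units: $18, $20 (q = 2 of N = 5).
Shortfall ratios: (32−18)/32 = 0.4375; (32−20)/32 = 0.3750.
Sum of shortfalls = 0.812500; P₁ averages over all N: 0.812500 / 5 = 0.1625.

0.1625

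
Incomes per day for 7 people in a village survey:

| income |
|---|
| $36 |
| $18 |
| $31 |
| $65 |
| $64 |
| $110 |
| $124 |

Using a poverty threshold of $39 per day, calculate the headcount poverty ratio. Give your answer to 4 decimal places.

3 of the 7 people have income below $39.
H = 3/7 = 0.4286.

0.4286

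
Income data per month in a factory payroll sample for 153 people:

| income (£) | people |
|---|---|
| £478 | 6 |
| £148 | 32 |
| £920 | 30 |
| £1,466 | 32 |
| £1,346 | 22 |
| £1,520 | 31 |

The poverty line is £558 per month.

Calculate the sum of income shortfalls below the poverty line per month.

£13,600

Poor units: 32×£148, 6×£478 (q = 38 of N = 153).
Individual gaps: 32×(558−148) = 13120; 6×(558−478) = 480.
Aggregate gap = £13,600.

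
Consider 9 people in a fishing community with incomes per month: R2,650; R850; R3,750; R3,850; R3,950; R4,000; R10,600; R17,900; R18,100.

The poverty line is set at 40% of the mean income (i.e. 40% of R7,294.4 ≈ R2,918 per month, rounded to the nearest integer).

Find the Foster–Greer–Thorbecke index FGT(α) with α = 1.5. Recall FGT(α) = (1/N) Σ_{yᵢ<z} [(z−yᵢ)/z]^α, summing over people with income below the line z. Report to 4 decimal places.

0.0694

Incomes under z: R850, R2,650 (q = 2 of N = 9).
Relative gaps: (2918−850)/2918 = 0.7087; (2918−2650)/2918 = 0.0918.
Raised to α = 1.5: 0.59662; 0.02783.
Sum = 0.624454; FGT(1.5) = 0.624454 / 9 = 0.0694.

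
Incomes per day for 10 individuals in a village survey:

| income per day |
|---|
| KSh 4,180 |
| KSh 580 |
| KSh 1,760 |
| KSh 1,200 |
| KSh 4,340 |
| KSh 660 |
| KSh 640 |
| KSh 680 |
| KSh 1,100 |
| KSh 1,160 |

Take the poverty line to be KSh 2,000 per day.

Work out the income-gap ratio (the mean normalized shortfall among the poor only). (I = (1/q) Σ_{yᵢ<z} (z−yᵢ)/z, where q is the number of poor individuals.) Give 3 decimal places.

Below z: KSh 580, KSh 640, KSh 660, KSh 680, KSh 1,100, KSh 1,160, KSh 1,200, KSh 1,760 (q = 8 of N = 10).
Relative gaps: 0.7100, 0.6800, 0.6700, 0.6600, 0.4500, 0.4200, 0.4000, 0.1200; sum = 4.110000.
The income-gap ratio divides by q (the poor only): 4.110000 / 8 = 0.514.

0.514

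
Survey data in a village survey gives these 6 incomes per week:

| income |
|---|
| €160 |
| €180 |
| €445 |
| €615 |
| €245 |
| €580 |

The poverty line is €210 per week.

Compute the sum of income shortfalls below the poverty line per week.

€80

Incomes under z: €160, €180 (q = 2 of N = 6).
Individual gaps: 210−160 = 50; 210−180 = 30.
Aggregate gap = €80.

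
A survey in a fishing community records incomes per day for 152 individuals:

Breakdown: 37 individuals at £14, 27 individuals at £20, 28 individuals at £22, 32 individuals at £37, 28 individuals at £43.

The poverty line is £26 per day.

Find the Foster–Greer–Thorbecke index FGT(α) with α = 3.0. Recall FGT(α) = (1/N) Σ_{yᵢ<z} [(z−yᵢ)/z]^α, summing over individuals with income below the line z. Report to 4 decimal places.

Below the line: 37×£14, 27×£20, 28×£22 (q = 92 of N = 152).
Relative gaps: (26−14)/26 = 0.4615 (×37); (26−20)/26 = 0.2308 (×27); (26−22)/26 = 0.1538 (×28).
Raised to α = 3.0: 0.09832 (×37); 0.01229 (×27); 0.00364 (×28).
Sum = 4.071461; FGT(3.0) = 4.071461 / 152 = 0.0268.

0.0268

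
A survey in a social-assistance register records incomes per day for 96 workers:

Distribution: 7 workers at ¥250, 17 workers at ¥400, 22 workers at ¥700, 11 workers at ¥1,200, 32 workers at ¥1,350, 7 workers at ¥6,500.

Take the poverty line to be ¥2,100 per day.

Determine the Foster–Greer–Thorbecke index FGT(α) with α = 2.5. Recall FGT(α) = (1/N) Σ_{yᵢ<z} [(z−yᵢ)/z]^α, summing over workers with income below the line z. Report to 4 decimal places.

Below the line: 7×¥250, 17×¥400, 22×¥700, 11×¥1,200, 32×¥1,350 (q = 89 of N = 96).
Normalized shortfalls: (2100−250)/2100 = 0.8810 (×7); (2100−400)/2100 = 0.8095 (×17); (2100−700)/2100 = 0.6667 (×22); (2100−1200)/2100 = 0.4286 (×11); (2100−1350)/2100 = 0.3571 (×32).
Raised to α = 2.5: 0.72842 (×7); 0.58962 (×17); 0.36289 (×22); 0.12024 (×11); 0.07623 (×32).
Sum = 26.867946; FGT(2.5) = 26.867946 / 96 = 0.2799.

0.2799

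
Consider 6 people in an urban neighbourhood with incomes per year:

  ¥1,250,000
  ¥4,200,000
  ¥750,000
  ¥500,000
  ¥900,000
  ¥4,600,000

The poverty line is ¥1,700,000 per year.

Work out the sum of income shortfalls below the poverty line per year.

Below z: ¥500,000, ¥750,000, ¥900,000, ¥1,250,000 (q = 4 of N = 6).
Individual gaps: 1700000−500000 = 1200000; 1700000−750000 = 950000; 1700000−900000 = 800000; 1700000−1250000 = 450000.
Aggregate gap = ¥3,400,000.

¥3,400,000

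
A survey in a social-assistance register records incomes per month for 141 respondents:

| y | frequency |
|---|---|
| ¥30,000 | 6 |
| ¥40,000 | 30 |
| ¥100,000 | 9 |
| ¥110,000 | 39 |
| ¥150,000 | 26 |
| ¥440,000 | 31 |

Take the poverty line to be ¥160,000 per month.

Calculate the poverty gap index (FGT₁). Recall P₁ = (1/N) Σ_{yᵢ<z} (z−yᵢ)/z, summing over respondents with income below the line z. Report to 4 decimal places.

Poor units: 6×¥30,000, 30×¥40,000, 9×¥100,000, 39×¥110,000, 26×¥150,000 (q = 110 of N = 141).
Relative gaps: (160000−30000)/160000 = 0.8125 (×6); (160000−40000)/160000 = 0.7500 (×30); (160000−100000)/160000 = 0.3750 (×9); (160000−110000)/160000 = 0.3125 (×39); (160000−150000)/160000 = 0.0625 (×26).
Σ = 44.562500. Dividing by the full population N = 141 gives P₁ = 0.3160.

0.3160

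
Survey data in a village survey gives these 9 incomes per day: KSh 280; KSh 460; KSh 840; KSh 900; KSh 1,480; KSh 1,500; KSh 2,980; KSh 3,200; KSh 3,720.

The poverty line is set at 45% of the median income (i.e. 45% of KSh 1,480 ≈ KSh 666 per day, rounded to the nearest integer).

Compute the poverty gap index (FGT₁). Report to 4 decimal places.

Below z: KSh 280, KSh 460 (q = 2 of N = 9).
Shortfall ratios: (666−280)/666 = 0.5796; (666−460)/666 = 0.3093.
Sum of shortfalls = 0.888889; P₁ averages over all N: 0.888889 / 9 = 0.0988.

0.0988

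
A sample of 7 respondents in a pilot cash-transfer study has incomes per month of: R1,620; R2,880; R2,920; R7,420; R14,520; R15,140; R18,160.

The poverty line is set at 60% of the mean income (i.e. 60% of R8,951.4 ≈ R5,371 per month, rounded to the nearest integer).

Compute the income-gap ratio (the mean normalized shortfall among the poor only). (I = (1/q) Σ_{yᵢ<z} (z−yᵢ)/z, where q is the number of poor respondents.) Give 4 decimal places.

Poor units: R1,620, R2,880, R2,920 (q = 3 of N = 7).
Relative gaps: 0.6984, 0.4638, 0.4563; sum = 1.618507.
The income-gap ratio divides by q (the poor only): 1.618507 / 3 = 0.5395.

0.5395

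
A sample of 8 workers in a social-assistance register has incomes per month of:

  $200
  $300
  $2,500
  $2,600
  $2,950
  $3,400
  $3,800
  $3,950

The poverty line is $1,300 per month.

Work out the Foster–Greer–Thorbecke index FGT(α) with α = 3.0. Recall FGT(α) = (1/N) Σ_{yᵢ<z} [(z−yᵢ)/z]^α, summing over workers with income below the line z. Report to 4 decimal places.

0.1326

Below z: $200, $300 (q = 2 of N = 8).
Gap ratios (z−y)/z: (1300−200)/1300 = 0.8462; (1300−300)/1300 = 0.7692.
Raised to α = 3.0: 0.60583; 0.45517.
Sum = 1.060992; FGT(3.0) = 1.060992 / 8 = 0.1326.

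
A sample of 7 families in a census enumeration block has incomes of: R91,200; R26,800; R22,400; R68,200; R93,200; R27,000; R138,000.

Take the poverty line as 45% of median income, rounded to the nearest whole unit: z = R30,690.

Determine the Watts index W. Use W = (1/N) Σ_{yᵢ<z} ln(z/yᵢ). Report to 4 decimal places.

0.0826

Below z: R22,400, R26,800, R27,000 (q = 3 of N = 7).
Log shortfalls: ln(30690/22400) = 0.3149; ln(30690/26800) = 0.1355; ln(30690/27000) = 0.1281.
W = 0.578511 / 7 = 0.0826.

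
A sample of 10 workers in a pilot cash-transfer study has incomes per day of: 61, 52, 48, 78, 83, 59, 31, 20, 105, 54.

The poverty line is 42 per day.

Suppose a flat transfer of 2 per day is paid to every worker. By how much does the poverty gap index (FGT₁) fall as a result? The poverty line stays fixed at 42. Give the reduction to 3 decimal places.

Before: below the line — 20, 31; poverty gap index (FGT₁) = 0.07857.
After the 2 transfer: below the line — 22, 33; poverty gap index (FGT₁) = 0.06905.
Reduction = 0.07857 − 0.06905 = 0.010.

0.010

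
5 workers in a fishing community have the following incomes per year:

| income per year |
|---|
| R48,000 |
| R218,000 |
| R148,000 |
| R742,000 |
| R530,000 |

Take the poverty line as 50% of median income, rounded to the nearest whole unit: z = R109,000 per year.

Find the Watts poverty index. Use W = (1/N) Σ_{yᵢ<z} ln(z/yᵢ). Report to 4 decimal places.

Incomes under z: R48,000 (q = 1 of N = 5).
Log shortfalls: ln(109000/48000) = 0.8201.
W = 0.820147 / 5 = 0.1640.

0.1640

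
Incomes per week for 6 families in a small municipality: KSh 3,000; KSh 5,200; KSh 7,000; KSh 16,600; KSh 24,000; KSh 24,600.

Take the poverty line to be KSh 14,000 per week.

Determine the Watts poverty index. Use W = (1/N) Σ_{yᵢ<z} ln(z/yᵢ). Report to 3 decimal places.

0.537

Below z: KSh 3,000, KSh 5,200, KSh 7,000 (q = 3 of N = 6).
Log gaps: ln(14000/3000) = 1.5404; ln(14000/5200) = 0.9904; ln(14000/7000) = 0.6931.
W = 3.223991 / 6 = 0.537.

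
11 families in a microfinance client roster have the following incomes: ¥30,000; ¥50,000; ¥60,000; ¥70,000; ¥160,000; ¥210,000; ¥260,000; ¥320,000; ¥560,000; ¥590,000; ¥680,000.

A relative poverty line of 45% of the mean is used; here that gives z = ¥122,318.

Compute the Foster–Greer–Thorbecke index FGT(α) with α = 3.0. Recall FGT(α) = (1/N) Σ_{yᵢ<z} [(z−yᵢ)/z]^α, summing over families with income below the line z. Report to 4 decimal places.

0.0770

Poor units: ¥30,000, ¥50,000, ¥60,000, ¥70,000 (q = 4 of N = 11).
Relative gaps: (122318−30000)/122318 = 0.7547; (122318−50000)/122318 = 0.5912; (122318−60000)/122318 = 0.5095; (122318−70000)/122318 = 0.4277.
Raised to α = 3.0: 0.42992; 0.20667; 0.13224; 0.07825.
Sum = 0.847078; FGT(3.0) = 0.847078 / 11 = 0.0770.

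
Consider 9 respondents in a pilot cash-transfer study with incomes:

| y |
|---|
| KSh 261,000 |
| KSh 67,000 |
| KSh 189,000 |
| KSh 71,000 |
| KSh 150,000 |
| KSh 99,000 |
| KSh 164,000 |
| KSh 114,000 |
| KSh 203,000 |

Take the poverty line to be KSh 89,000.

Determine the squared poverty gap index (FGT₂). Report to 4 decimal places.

Incomes under z: KSh 67,000, KSh 71,000 (q = 2 of N = 9).
Normalized shortfalls: (89000−67000)/89000 = 0.2472; (89000−71000)/89000 = 0.2022.
Squared: 0.0611; 0.0409.
Sum = 0.102007; P₂ = 0.102007 / 9 = 0.0113.

0.0113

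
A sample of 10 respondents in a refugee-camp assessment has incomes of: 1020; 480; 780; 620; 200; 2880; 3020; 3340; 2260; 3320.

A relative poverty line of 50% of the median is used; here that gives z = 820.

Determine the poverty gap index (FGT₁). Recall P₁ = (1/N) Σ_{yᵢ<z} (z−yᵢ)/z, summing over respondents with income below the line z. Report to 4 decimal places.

0.1463

Below the line: 200, 480, 620, 780 (q = 4 of N = 10).
Normalized shortfalls: (820−200)/820 = 0.7561; (820−480)/820 = 0.4146; (820−620)/820 = 0.2439; (820−780)/820 = 0.0488.
Sum of shortfalls = 1.463415; P₁ averages over all N: 1.463415 / 10 = 0.1463.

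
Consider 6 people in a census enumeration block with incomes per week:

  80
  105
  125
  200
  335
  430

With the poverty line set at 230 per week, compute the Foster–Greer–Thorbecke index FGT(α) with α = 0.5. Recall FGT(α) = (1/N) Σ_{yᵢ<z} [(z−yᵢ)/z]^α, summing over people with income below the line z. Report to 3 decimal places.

Below the line: 80, 105, 125, 200 (q = 4 of N = 6).
Relative gaps: (230−80)/230 = 0.6522; (230−105)/230 = 0.5435; (230−125)/230 = 0.4565; (230−200)/230 = 0.1304.
Raised to α = 0.5: 0.80757; 0.73721; 0.67566; 0.36116.
Sum = 2.581604; FGT(0.5) = 2.581604 / 6 = 0.430.

0.430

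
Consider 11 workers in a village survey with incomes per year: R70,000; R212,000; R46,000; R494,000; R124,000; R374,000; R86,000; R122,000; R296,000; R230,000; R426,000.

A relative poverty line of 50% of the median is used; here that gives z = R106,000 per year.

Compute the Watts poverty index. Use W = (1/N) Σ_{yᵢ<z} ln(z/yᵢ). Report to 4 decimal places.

0.1326

Below z: R46,000, R70,000, R86,000 (q = 3 of N = 11).
Log shortfalls: ln(106000/46000) = 0.8348; ln(106000/70000) = 0.4149; ln(106000/86000) = 0.2091.
W = 1.458833 / 11 = 0.1326.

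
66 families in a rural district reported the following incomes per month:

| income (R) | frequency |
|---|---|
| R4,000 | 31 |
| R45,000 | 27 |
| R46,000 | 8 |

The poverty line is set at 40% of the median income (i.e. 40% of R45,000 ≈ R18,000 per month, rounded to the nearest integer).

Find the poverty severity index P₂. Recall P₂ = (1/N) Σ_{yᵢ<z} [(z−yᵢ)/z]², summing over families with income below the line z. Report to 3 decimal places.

Poor units: 31×R4,000 (q = 31 of N = 66).
Shortfall ratios: (18000−4000)/18000 = 0.7778 (×31).
Squared: 0.6049 (×31).
Sum = 18.753086; P₂ = 18.753086 / 66 = 0.284.

0.284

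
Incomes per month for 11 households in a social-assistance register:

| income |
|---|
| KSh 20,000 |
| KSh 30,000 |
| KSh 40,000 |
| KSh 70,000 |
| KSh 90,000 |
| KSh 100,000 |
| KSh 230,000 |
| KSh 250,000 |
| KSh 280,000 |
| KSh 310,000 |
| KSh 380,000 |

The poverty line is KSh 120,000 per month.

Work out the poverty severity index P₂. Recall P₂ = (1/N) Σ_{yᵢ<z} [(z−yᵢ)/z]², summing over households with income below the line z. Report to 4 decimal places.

0.1787

Poor units: KSh 20,000, KSh 30,000, KSh 40,000, KSh 70,000, KSh 90,000, KSh 100,000 (q = 6 of N = 11).
Normalized shortfalls: (120000−20000)/120000 = 0.8333; (120000−30000)/120000 = 0.7500; (120000−40000)/120000 = 0.6667; (120000−70000)/120000 = 0.4167; (120000−90000)/120000 = 0.2500; (120000−100000)/120000 = 0.1667.
Squared: 0.6944; 0.5625; 0.4444; 0.1736; 0.0625; 0.0278.
Sum = 1.965278; P₂ = 1.965278 / 11 = 0.1787.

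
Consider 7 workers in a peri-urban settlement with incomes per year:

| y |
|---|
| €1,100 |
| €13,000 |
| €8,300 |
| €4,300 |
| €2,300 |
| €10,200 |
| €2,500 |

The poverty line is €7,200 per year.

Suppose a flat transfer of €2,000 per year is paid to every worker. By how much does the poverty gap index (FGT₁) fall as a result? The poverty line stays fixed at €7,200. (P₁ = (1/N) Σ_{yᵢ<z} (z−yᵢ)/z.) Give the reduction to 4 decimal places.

Before: below the line — €1,100, €2,300, €2,500, €4,300; poverty gap index (FGT₁) = 0.369048.
After the €2,000 transfer: below the line — €3,100, €4,300, €4,500, €6,300; poverty gap index (FGT₁) = 0.210317.
Reduction = 0.369048 − 0.210317 = 0.1587.

0.1587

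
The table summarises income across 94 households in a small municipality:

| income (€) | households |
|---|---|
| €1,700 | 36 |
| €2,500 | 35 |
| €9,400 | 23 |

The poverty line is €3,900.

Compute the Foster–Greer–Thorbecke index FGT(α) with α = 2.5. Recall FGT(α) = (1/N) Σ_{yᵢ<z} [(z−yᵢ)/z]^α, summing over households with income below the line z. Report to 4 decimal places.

Poor units: 36×€1,700, 35×€2,500 (q = 71 of N = 94).
Shortfall ratios: (3900−1700)/3900 = 0.5641 (×36); (3900−2500)/3900 = 0.3590 (×35).
Raised to α = 2.5: 0.23900 (×36); 0.07721 (×35).
Sum = 11.306203; FGT(2.5) = 11.306203 / 94 = 0.1203.

0.1203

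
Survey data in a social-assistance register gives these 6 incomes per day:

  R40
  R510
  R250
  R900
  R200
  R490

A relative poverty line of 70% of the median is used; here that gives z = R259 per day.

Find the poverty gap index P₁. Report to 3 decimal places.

0.185

Incomes under z: R40, R200, R250 (q = 3 of N = 6).
Relative gaps: (259−40)/259 = 0.8456; (259−200)/259 = 0.2278; (259−250)/259 = 0.0347.
Sum of shortfalls = 1.108108; P₁ averages over all N: 1.108108 / 6 = 0.185.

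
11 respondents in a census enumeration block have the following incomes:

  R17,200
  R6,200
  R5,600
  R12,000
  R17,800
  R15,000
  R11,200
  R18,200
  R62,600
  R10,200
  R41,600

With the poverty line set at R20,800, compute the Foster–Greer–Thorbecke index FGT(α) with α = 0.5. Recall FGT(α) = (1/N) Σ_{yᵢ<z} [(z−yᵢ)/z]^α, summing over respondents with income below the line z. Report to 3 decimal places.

Below z: R5,600, R6,200, R10,200, R11,200, R12,000, R15,000, R17,200, R17,800, R18,200 (q = 9 of N = 11).
Relative gaps: (20800−5600)/20800 = 0.7308; (20800−6200)/20800 = 0.7019; (20800−10200)/20800 = 0.5096; (20800−11200)/20800 = 0.4615; (20800−12000)/20800 = 0.4231; (20800−15000)/20800 = 0.2788; (20800−17200)/20800 = 0.1731; (20800−17800)/20800 = 0.1442; (20800−18200)/20800 = 0.1250.
Raised to α = 0.5: 0.85485; 0.83781; 0.71387; 0.67937; 0.65044; 0.52806; 0.41603; 0.37978; 0.35355.
Sum = 5.413757; FGT(0.5) = 5.413757 / 11 = 0.492.

0.492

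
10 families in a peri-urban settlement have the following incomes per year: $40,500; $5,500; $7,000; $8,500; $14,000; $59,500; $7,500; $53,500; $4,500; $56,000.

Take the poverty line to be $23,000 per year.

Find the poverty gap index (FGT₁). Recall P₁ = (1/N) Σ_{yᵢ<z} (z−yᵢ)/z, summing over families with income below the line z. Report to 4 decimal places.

0.3957

Below z: $4,500, $5,500, $7,000, $7,500, $8,500, $14,000 (q = 6 of N = 10).
Relative gaps: (23000−4500)/23000 = 0.8043; (23000−5500)/23000 = 0.7609; (23000−7000)/23000 = 0.6957; (23000−7500)/23000 = 0.6739; (23000−8500)/23000 = 0.6304; (23000−14000)/23000 = 0.3913.
Sum of shortfalls = 3.956522; P₁ averages over all N: 3.956522 / 10 = 0.3957.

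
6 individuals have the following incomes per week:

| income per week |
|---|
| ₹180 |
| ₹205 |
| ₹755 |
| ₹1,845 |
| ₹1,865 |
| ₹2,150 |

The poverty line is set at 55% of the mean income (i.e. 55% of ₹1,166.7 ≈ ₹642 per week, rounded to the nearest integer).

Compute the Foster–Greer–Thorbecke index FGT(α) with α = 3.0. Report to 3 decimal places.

Below z: ₹180, ₹205 (q = 2 of N = 6).
Relative gaps: (642−180)/642 = 0.7196; (642−205)/642 = 0.6807.
Raised to α = 3.0: 0.37267; 0.31538.
Sum = 0.688051; FGT(3.0) = 0.688051 / 6 = 0.115.

0.115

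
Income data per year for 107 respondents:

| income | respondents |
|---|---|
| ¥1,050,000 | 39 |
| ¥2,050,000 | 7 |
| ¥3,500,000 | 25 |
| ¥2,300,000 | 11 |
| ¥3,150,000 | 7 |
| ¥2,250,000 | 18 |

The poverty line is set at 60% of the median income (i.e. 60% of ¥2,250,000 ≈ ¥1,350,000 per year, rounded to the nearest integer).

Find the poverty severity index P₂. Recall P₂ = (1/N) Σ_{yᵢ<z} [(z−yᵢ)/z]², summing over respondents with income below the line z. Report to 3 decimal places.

Below z: 39×¥1,050,000 (q = 39 of N = 107).
Shortfall ratios: (1350000−1050000)/1350000 = 0.2222 (×39).
Squared: 0.0494 (×39).
Sum = 1.925926; P₂ = 1.925926 / 107 = 0.018.

0.018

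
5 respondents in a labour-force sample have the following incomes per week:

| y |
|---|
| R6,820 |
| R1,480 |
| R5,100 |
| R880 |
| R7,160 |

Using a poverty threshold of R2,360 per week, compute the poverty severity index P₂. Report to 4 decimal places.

0.1065

Incomes under z: R880, R1,480 (q = 2 of N = 5).
Gap ratios (z−y)/z: (2360−880)/2360 = 0.6271; (2360−1480)/2360 = 0.3729.
Squared: 0.3933; 0.1390.
Sum = 0.532318; P₂ = 0.532318 / 5 = 0.1065.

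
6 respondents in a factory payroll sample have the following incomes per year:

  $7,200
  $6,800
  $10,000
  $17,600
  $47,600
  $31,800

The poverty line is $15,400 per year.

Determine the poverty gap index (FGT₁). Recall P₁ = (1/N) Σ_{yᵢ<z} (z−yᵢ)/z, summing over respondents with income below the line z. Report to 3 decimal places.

0.240

Incomes under z: $6,800, $7,200, $10,000 (q = 3 of N = 6).
Shortfall ratios: (15400−6800)/15400 = 0.5584; (15400−7200)/15400 = 0.5325; (15400−10000)/15400 = 0.3506.
Sum of shortfalls = 1.441558; P₁ averages over all N: 1.441558 / 6 = 0.240.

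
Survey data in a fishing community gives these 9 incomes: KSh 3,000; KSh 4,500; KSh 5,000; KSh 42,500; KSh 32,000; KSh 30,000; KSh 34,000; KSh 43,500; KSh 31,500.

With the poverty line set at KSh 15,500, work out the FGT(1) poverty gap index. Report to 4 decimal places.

Incomes under z: KSh 3,000, KSh 4,500, KSh 5,000 (q = 3 of N = 9).
Shortfall ratios: (15500−3000)/15500 = 0.8065; (15500−4500)/15500 = 0.7097; (15500−5000)/15500 = 0.6774.
Sum of shortfalls = 2.193548; P₁ averages over all N: 2.193548 / 9 = 0.2437.

0.2437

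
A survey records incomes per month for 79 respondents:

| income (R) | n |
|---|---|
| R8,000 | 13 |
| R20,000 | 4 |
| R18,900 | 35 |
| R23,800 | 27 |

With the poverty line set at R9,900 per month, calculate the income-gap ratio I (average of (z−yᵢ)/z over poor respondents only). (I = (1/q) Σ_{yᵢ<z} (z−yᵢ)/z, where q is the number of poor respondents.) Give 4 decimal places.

0.1919

Below z: 13×R8,000 (q = 13 of N = 79).
Shortfall ratios (z−y)/z: 0.1919 (×13); sum = 2.494949.
I averages over the q = 13 poor units only: 2.494949 / 13 = 0.1919.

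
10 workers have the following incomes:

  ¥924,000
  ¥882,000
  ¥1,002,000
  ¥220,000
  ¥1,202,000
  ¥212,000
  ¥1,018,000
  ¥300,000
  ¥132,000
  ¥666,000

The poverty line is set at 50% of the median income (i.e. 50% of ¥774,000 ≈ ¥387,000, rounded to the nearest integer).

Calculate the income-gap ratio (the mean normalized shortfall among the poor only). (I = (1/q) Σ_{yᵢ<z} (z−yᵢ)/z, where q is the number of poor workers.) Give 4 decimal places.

Below z: ¥132,000, ¥212,000, ¥220,000, ¥300,000 (q = 4 of N = 10).
Shortfall ratios (z−y)/z: 0.6589, 0.4522, 0.4315, 0.2248; sum = 1.767442.
The income-gap ratio divides by q (the poor only): 1.767442 / 4 = 0.4419.

0.4419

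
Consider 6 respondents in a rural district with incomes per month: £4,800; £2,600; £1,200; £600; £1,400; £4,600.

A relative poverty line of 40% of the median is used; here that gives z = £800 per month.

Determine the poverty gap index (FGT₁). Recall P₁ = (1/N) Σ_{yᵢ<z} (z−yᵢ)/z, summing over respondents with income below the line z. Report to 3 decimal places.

0.042

Below the line: £600 (q = 1 of N = 6).
Shortfall ratios: (800−600)/800 = 0.2500.
Σ = 0.250000. Dividing by the full population N = 6 gives P₁ = 0.042.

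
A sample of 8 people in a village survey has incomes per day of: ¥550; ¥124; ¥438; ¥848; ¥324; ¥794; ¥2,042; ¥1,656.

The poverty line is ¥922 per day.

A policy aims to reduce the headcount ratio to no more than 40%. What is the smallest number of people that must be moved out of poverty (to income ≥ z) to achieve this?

Currently q = 6 of N = 8 are below the line (H = 0.750).
A headcount ratio of at most 40% allows at most ⌊0.40 × 8⌋ = 3 poor people.
So at least 6 − 3 = 3 must be lifted.

3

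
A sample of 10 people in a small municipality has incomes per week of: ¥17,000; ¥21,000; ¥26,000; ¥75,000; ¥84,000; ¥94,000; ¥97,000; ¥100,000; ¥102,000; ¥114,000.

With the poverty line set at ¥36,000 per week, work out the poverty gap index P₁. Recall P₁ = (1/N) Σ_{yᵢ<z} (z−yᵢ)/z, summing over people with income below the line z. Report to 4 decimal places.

Below the line: ¥17,000, ¥21,000, ¥26,000 (q = 3 of N = 10).
Gap ratios (z−y)/z: (36000−17000)/36000 = 0.5278; (36000−21000)/36000 = 0.4167; (36000−26000)/36000 = 0.2778.
Sum of shortfalls = 1.222222; P₁ averages over all N: 1.222222 / 10 = 0.1222.

0.1222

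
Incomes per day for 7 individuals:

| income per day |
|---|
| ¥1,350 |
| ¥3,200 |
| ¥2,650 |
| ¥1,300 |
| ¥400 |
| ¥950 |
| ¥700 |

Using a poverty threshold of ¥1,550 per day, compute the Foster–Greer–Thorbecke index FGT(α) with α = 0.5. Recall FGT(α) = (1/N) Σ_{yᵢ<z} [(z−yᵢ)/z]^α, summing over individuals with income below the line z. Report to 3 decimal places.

Poor units: ¥400, ¥700, ¥950, ¥1,300, ¥1,350 (q = 5 of N = 7).
Relative gaps: (1550−400)/1550 = 0.7419; (1550−700)/1550 = 0.5484; (1550−950)/1550 = 0.3871; (1550−1300)/1550 = 0.1613; (1550−1350)/1550 = 0.1290.
Raised to α = 0.5: 0.86136; 0.74053; 0.62217; 0.40161; 0.35921.
Sum = 2.984880; FGT(0.5) = 2.984880 / 7 = 0.426.

0.426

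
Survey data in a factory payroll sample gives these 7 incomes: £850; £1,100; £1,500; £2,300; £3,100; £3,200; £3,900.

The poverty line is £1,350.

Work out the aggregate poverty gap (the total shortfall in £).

Incomes under z: £850, £1,100 (q = 2 of N = 7).
Individual gaps: 1350−850 = 500; 1350−1100 = 250.
Aggregate gap = £750.

£750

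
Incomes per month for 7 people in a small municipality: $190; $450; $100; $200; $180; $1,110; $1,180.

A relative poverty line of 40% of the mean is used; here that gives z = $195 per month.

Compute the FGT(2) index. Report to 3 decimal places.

Below the line: $100, $180, $190 (q = 3 of N = 7).
Gap ratios (z−y)/z: (195−100)/195 = 0.4872; (195−180)/195 = 0.0769; (195−190)/195 = 0.0256.
Squared: 0.2373; 0.0059; 0.0007.
Sum = 0.243918; P₂ = 0.243918 / 7 = 0.035.

0.035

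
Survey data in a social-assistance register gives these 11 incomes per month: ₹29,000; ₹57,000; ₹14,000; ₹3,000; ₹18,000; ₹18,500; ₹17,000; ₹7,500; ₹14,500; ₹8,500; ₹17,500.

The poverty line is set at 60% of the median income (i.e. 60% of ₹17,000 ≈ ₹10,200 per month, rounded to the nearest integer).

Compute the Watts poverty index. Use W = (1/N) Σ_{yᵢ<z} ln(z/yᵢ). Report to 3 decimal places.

0.156

Below the line: ₹3,000, ₹7,500, ₹8,500 (q = 3 of N = 11).
Log shortfalls: ln(10200/3000) = 1.2238; ln(10200/7500) = 0.3075; ln(10200/8500) = 0.1823.
W = 1.713582 / 11 = 0.156.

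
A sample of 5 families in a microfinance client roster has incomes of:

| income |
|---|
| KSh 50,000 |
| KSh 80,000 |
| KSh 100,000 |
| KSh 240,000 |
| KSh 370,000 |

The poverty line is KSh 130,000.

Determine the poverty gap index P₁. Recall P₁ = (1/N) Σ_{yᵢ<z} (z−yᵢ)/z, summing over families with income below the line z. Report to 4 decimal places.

Poor units: KSh 50,000, KSh 80,000, KSh 100,000 (q = 3 of N = 5).
Gap ratios (z−y)/z: (130000−50000)/130000 = 0.6154; (130000−80000)/130000 = 0.3846; (130000−100000)/130000 = 0.2308.
Σ = 1.230769. Dividing by the full population N = 5 gives P₁ = 0.2462.

0.2462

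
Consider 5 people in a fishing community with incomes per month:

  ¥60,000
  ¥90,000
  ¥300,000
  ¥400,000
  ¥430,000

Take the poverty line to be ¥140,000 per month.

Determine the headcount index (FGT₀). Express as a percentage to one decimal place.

40.0%

2 of the 5 people have income below ¥140,000.
H = 2/5 = 40.0%.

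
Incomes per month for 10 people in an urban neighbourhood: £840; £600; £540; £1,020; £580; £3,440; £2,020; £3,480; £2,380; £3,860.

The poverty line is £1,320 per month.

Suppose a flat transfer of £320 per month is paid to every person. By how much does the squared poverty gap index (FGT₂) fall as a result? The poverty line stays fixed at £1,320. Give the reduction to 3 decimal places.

Before: below the line — £540, £580, £600, £840, £1,020; squared poverty gap index (FGT₂) = 0.11449.
After the £320 transfer: below the line — £860, £900, £920, £1,160; squared poverty gap index (FGT₂) = 0.03292.
Reduction = 0.11449 − 0.03292 = 0.082.

0.082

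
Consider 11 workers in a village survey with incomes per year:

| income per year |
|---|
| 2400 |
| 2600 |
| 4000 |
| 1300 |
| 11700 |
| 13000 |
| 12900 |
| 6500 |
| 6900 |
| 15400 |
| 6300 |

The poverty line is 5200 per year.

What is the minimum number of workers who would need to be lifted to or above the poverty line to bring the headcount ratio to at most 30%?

1

4 of the 11 workers are poor, so H = 4/11 = 0.364.
A headcount ratio of at most 30% allows at most ⌊0.30 × 11⌋ = 3 poor workers.
So at least 4 − 3 = 1 must be lifted.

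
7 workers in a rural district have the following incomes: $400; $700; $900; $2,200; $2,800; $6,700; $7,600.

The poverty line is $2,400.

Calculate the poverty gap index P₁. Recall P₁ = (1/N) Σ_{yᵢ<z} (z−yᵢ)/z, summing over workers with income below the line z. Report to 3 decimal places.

Below the line: $400, $700, $900, $2,200 (q = 4 of N = 7).
Gap ratios (z−y)/z: (2400−400)/2400 = 0.8333; (2400−700)/2400 = 0.7083; (2400−900)/2400 = 0.6250; (2400−2200)/2400 = 0.0833.
Σ = 2.250000. Dividing by the full population N = 7 gives P₁ = 0.321.

0.321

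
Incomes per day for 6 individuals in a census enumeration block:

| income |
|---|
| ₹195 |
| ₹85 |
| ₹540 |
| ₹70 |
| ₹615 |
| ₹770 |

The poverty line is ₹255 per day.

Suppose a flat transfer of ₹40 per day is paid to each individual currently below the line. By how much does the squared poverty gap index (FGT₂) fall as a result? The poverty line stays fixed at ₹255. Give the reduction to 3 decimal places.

Before: below the line — ₹70, ₹85, ₹195; squared poverty gap index (FGT₂) = 0.17102.
After the ₹40 transfer: below the line — ₹110, ₹125, ₹235; squared poverty gap index (FGT₂) = 0.09823.
Reduction = 0.17102 − 0.09823 = 0.073.

0.073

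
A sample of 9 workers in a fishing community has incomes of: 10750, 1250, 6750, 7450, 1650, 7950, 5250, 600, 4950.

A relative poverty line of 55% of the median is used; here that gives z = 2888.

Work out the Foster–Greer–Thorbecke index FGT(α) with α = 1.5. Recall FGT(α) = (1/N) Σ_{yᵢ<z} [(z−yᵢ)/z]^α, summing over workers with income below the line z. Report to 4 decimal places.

Below the line: 600, 1250, 1650 (q = 3 of N = 9).
Shortfall ratios: (2888−600)/2888 = 0.7922; (2888−1250)/2888 = 0.5672; (2888−1650)/2888 = 0.4287.
Raised to α = 1.5: 0.70516; 0.42714; 0.28066.
Sum = 1.412969; FGT(1.5) = 1.412969 / 9 = 0.1570.

0.1570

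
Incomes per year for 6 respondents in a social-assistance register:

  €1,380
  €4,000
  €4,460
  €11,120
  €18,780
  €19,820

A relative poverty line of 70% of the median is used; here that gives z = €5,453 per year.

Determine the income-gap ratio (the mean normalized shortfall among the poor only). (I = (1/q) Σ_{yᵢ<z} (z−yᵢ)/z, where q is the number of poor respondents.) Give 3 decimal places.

Poor units: €1,380, €4,000, €4,460 (q = 3 of N = 6).
Relative gaps: 0.7469, 0.2665, 0.1821; sum = 1.195489.
The income-gap ratio divides by q (the poor only): 1.195489 / 3 = 0.398.

0.398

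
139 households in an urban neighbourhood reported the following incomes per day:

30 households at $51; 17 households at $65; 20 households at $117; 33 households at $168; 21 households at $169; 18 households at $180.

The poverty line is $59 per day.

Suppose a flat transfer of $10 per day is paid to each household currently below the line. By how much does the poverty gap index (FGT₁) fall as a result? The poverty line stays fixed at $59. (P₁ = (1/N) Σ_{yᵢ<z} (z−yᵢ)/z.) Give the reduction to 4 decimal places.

Before: below the line — 30×$51; poverty gap index (FGT₁) = 0.029265.
After the $10 transfer: below the line — none; poverty gap index (FGT₁) = 0.000000.
Reduction = 0.029265 − 0.000000 = 0.0293.

0.0293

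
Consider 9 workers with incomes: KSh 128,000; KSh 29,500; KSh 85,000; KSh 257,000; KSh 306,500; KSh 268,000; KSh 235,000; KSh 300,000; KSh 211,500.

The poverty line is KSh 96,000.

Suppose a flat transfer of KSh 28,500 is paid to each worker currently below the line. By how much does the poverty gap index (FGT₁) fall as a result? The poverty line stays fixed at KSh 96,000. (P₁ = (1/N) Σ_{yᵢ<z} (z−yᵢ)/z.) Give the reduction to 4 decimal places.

0.0457

Before: below the line — KSh 29,500, KSh 85,000; poverty gap index (FGT₁) = 0.089699.
After the KSh 28,500 transfer: below the line — KSh 58,000; poverty gap index (FGT₁) = 0.043981.
Reduction = 0.089699 − 0.043981 = 0.0457.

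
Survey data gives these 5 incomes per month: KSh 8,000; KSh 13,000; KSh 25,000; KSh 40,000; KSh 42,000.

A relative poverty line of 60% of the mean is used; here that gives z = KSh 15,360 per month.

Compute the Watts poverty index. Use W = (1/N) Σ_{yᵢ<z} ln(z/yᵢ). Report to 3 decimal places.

Poor units: KSh 8,000, KSh 13,000 (q = 2 of N = 5).
Log gaps: ln(15360/8000) = 0.6523; ln(15360/13000) = 0.1668.
W = 0.819143 / 5 = 0.164.

0.164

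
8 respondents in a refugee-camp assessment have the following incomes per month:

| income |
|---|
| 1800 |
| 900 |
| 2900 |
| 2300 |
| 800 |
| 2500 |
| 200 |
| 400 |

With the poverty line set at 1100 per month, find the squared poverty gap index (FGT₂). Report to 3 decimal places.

0.148

Below the line: 200, 400, 800, 900 (q = 4 of N = 8).
Gap ratios (z−y)/z: (1100−200)/1100 = 0.8182; (1100−400)/1100 = 0.6364; (1100−800)/1100 = 0.2727; (1100−900)/1100 = 0.1818.
Squared: 0.6694; 0.4050; 0.0744; 0.0331.
Sum = 1.181818; P₂ = 1.181818 / 8 = 0.148.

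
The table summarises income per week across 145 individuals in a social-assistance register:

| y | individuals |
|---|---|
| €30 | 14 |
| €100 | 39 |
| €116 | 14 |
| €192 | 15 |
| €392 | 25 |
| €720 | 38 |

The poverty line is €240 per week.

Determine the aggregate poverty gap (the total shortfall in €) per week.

€10,856

Below z: 14×€30, 39×€100, 14×€116, 15×€192 (q = 82 of N = 145).
Individual gaps: 14×(240−30) = 2940; 39×(240−100) = 5460; 14×(240−116) = 1736; 15×(240−192) = 720.
Aggregate gap = €10,856.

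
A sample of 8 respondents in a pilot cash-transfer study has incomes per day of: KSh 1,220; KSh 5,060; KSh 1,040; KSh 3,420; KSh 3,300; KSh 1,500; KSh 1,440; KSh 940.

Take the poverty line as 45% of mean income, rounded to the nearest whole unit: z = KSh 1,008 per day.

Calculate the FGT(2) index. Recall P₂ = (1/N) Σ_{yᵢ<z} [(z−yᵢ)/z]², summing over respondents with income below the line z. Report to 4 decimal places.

0.0006

Below the line: KSh 940 (q = 1 of N = 8).
Normalized shortfalls: (1008−940)/1008 = 0.0675.
Squared: 0.0046.
Sum = 0.004551; P₂ = 0.004551 / 8 = 0.0006.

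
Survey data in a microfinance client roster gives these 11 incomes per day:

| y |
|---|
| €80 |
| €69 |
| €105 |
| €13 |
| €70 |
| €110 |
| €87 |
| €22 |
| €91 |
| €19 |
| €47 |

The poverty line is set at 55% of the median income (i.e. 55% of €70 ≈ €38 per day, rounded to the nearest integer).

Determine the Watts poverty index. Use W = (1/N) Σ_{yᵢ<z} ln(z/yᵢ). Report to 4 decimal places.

Below the line: €13, €19, €22 (q = 3 of N = 11).
Log shortfalls: ln(38/13) = 1.0726; ln(38/19) = 0.6931; ln(38/22) = 0.5465.
W = 2.312328 / 11 = 0.2102.

0.2102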